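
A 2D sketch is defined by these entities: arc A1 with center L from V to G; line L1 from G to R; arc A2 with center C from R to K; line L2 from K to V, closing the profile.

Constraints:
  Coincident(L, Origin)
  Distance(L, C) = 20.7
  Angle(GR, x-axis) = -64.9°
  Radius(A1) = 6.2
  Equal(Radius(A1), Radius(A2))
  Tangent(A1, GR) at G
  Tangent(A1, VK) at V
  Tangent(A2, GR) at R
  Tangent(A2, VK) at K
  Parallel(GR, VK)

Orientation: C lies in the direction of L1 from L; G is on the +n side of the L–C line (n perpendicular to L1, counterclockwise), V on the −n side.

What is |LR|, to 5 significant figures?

21.609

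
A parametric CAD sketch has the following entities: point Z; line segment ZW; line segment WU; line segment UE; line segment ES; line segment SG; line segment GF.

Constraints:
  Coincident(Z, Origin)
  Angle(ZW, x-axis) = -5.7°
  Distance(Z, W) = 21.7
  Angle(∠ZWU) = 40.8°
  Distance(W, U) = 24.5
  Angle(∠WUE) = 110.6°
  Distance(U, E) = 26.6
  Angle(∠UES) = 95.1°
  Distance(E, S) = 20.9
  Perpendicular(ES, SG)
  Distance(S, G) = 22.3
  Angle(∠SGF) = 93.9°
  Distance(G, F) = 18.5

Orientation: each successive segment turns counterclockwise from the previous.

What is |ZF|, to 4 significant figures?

10.70

ES is perpendicular to SG, so SG runs at 17.80°; with |SG| = 22.3, G = (7.846, -7.817). ∠SGF = 93.9° gives GF at 103.9° from the x-axis; with |GF| = 18.5, F = (3.402, 10.14). Then |ZF| = |F − Z| = 10.70.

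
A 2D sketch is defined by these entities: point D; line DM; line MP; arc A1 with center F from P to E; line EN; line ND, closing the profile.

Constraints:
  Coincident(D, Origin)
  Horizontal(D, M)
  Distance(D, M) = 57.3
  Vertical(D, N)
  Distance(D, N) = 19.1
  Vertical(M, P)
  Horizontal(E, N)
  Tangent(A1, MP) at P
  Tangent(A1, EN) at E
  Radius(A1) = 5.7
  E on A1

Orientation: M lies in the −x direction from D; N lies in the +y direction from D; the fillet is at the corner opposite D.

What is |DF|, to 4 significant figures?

53.31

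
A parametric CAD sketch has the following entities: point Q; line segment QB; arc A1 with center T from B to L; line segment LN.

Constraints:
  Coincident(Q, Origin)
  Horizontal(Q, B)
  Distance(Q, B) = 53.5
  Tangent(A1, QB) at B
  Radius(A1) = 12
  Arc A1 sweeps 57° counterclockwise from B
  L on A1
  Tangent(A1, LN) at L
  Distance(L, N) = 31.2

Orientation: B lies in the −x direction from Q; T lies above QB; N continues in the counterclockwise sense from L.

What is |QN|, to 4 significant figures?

41.23

Q is at the origin; QB is horizontal with |QB| = 53.5 and B on the −x side, so B = (-53.50, 0.000). Since A1 is tangent to QB there, TB ⟂ QB, so T = B + (0, 12) = (-53.50, 12.00). On A1, B sits at bearing -90° from T; a 57° counterclockwise sweep puts L at bearing -33°, so L = T + 12.0·(cos -33°, sin -33°) = (-43.44, 5.464). Tangency of A1 to LN means the radius TL is perpendicular to LN, so LN runs along (−sin -33°, cos -33°); with |LN| = 31.2, N = (-26.44, 31.63). Then |QN| = |N − Q| = 41.23.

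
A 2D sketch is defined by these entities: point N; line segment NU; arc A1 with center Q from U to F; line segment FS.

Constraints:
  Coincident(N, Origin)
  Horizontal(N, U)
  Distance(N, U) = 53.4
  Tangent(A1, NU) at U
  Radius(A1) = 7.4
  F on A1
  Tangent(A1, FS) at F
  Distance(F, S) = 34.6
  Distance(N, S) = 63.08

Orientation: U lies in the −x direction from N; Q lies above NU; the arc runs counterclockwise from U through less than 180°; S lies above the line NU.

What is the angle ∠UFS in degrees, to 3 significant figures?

134°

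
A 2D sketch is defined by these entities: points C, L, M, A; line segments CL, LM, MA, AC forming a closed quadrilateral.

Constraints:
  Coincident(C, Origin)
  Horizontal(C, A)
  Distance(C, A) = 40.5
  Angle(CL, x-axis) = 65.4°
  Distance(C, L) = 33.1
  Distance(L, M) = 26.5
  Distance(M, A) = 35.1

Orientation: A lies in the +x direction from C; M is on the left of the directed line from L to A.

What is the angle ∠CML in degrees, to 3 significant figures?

30.5°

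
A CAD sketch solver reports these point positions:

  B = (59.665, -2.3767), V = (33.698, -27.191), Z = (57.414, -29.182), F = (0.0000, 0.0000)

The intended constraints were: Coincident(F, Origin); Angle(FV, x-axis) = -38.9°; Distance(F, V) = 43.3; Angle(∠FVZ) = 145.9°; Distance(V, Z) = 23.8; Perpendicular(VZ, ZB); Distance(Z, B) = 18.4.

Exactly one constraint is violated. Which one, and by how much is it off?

Distance(Z, B) = 18.4 — off by 8.50.

F = (0.00, 0.00) ✓; FV at -38.90° ✓; |FV| = 43.30 ✓; ∠FVZ = 145.9° ✓; |VZ| = 23.80 ✓; ∠(VZ, ZB) = 90.00° ✓; |ZB| = 26.90 ✗.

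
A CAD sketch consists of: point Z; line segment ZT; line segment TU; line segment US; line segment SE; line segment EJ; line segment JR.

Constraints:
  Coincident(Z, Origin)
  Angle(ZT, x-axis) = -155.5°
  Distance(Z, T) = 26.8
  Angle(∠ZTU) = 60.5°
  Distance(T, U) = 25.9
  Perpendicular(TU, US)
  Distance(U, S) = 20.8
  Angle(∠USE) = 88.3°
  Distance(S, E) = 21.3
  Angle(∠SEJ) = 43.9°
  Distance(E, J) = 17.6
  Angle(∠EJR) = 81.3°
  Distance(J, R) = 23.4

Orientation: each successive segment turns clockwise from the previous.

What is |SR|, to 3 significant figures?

8.46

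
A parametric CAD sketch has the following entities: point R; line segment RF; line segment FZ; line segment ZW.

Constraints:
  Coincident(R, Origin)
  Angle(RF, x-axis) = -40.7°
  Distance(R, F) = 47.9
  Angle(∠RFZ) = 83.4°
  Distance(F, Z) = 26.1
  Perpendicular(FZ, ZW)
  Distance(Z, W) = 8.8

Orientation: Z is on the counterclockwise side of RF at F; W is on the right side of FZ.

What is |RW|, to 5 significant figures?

60.026

∠RFZ = 83.4°, so FZ runs at -40.7° + (180° − 83.4°) = 55.900° from the x-axis; with |FZ| = 26.1, Z = F + 26.1·(cos 55.900°, sin 55.900°) = (50.947, -9.6231). The perpendicularity gives ZW at right angles to FZ; with |ZW| = 8.8 on the right of FZ, W = Z + 8.8·(0.82806, -0.56064) = (58.234, -14.557). Then |RW| = |W − R| = 60.026.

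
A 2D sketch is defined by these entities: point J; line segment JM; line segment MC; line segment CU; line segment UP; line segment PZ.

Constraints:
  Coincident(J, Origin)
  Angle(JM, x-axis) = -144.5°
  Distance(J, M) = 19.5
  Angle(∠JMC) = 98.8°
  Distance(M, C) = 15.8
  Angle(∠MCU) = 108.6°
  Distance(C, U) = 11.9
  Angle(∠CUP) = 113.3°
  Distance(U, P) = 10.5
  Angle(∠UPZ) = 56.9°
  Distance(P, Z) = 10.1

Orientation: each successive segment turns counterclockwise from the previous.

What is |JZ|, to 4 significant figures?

17.17

J is at the origin; JM runs at -144.5° with length 19.5, so M = (-15.88, -11.32). ∠JMC = 98.8° gives MC at -63.30° from the x-axis; with |MC| = 15.8, C = (-8.776, -25.44). ∠MCU = 108.6° gives CU at 8.100° from the x-axis; with |CU| = 11.9, U = (3.005, -23.76). ∠CUP = 113.3° gives UP at 74.80° from the x-axis; with |UP| = 10.5, P = (5.758, -13.63). ∠UPZ = 56.9° gives PZ at -162.1° from the x-axis; with |PZ| = 10.1, Z = (-3.853, -16.73). Then |JZ| = |Z − J| = 17.17.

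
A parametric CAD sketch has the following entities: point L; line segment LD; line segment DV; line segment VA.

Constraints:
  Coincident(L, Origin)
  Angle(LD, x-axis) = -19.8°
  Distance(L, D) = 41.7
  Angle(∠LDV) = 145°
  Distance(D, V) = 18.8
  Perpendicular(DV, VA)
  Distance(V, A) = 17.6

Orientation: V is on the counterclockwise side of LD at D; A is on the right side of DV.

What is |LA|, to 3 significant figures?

67.3

∠LDV = 145.0°, so DV runs at -19.8° + (180° − 145.0°) = 15.2° from the x-axis; with |DV| = 18.8, V = D + 18.8·(cos 15.2°, sin 15.2°) = (57.4, -9.20). DV ⟂ VA; with |VA| = 17.6 on the right of DV, A = V + 17.6·(0.262, -0.965) = (62.0, -26.2). Then |LA| = |A − L| = 67.3.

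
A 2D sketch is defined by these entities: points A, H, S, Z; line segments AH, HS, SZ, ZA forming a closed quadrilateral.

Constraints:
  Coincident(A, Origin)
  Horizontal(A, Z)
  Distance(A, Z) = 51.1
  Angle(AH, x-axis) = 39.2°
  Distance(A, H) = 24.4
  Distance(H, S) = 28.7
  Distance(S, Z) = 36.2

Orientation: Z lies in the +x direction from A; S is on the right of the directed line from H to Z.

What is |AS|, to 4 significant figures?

21.87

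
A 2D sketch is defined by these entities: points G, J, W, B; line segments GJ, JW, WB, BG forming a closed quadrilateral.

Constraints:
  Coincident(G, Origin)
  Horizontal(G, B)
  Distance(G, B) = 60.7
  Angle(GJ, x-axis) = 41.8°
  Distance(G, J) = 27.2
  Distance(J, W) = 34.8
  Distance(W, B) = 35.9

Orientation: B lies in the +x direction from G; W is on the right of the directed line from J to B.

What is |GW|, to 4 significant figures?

32.47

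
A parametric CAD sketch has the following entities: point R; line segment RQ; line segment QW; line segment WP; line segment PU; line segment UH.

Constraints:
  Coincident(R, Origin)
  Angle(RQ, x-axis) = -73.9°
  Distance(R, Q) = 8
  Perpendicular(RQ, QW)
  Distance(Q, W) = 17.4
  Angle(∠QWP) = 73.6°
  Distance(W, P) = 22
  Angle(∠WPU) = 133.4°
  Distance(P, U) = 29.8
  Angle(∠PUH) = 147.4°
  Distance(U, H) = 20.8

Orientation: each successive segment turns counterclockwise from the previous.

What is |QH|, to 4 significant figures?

48.62

∠WPU = 133.4° gives PU at 169.1° from the x-axis; with |PU| = 29.8, U = (-22.15, 21.33). ∠PUH = 147.4° gives UH at -158.3° from the x-axis; with |UH| = 20.8, H = (-41.47, 13.64). Then |QH| = |H − Q| = 48.62.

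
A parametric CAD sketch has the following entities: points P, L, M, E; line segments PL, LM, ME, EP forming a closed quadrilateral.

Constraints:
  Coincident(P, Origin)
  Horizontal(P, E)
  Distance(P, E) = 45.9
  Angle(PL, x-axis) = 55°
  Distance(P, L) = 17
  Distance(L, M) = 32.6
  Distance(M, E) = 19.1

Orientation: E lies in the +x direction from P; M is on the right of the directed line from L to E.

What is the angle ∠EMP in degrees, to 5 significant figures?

123.65°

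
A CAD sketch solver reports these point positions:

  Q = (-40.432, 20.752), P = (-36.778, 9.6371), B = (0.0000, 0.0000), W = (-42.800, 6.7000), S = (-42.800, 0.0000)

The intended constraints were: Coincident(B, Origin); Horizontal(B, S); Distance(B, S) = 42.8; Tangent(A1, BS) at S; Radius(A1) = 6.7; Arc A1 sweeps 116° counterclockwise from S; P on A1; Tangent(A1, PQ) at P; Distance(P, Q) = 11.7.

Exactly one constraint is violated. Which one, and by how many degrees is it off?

Tangent(A1, PQ) at P — off by 7.80°.

B = (0.00, 0.00) ✓; B.y = 0.00, S.y = 0.00 ✓; |BS| = 42.80 ✓; ∠(WS, SB) = 90.00° ✓; |WS| = 6.700 ✓; bearing(W→P) − bearing(W→S) = 116.0° ✓; |WP| = 6.700 ✓; ∠(WP, PQ) = 97.80° ✗; |PQ| = 11.70 ✓.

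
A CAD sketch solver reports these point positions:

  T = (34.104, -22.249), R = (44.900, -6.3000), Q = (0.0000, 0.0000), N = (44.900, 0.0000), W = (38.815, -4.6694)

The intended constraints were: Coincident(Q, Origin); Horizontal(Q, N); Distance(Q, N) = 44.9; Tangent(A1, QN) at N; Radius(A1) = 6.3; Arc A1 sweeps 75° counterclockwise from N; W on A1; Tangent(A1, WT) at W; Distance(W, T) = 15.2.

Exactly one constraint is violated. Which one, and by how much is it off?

Distance(W, T) = 15.2 — off by 3.00.

Q = (0.00, 0.00) ✓; Q.y = 0.00, N.y = 0.00 ✓; |QN| = 44.90 ✓; ∠(RN, NQ) = 90.00° ✓; |RN| = 6.300 ✓; bearing(R→W) − bearing(R→N) = 75.00° ✓; |RW| = 6.300 ✓; ∠(RW, WT) = 90.00° ✓; |WT| = 18.20 ✗.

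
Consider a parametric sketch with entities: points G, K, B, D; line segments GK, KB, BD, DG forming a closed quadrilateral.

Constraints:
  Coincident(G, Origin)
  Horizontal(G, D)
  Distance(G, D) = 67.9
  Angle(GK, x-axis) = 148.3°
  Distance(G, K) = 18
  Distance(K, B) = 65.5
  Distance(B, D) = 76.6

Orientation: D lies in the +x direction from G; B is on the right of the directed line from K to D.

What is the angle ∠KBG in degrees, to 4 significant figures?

11.52°

G is at the origin; GD is horizontal with |GD| = 67.9 and D in +x, so D = (67.9, 0). GK runs at 148.3° with |GK| = 18.0, so K = (-15.31, 9.458). B is determined by |KB| = 65.5 and |BD| = 76.6 together: it lies at the intersection of circle(K, 65.5) and circle(D, 76.6). With |KD| = 83.75, the foot of the radical line on KD is 32.46 from K and the perpendicular offset is √(65.5² − 32.46²) = 56.89. Taking the right-of-KD solution: B = (10.51, -50.74).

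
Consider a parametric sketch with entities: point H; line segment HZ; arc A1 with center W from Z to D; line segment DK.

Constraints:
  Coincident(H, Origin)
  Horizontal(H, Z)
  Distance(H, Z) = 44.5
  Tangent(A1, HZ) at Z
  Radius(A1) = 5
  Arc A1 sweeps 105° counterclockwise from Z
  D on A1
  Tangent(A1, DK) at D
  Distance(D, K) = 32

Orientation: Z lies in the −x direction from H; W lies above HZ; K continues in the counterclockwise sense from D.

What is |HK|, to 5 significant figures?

60.692

H is at the origin; H and Z share the same y with |HZ| = 44.5 and Z on the −x side, so Z = (-44.500, 0.0000). Tangency of A1 to HZ means the radius WZ is perpendicular to HZ, so W = Z + (0, 5) = (-44.500, 5.0000). On A1, Z sits at bearing -90° from W; a 105° counterclockwise sweep puts D at bearing 15°, so D = W + 5.0·(cos 15°, sin 15°) = (-39.670, 6.2941). Tangency of A1 to DK means the radius WD is perpendicular to DK, so DK runs along (−sin 15°, cos 15°); with |DK| = 32.0, K = (-47.953, 37.204). Then |HK| = |K − H| = 60.692.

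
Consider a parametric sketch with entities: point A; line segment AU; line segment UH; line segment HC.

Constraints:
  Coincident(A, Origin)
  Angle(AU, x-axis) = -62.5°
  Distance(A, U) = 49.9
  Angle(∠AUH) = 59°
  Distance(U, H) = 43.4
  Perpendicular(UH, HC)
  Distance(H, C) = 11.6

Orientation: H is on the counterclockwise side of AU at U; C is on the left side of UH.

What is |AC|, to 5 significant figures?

35.847

A is at the origin; AU runs at -62.5° with length 49.9, so U = 49.9·(cos -62.5°, sin -62.5°) = (23.041, -44.262). ∠AUH = 59.0°, so UH runs at -62.5° + (180° − 59.0°) = 58.500° from the x-axis; with |UH| = 43.4, H = U + 43.4·(cos 58.500°, sin 58.500°) = (45.718, -7.2573). The perpendicularity gives HC at right angles to UH; with |HC| = 11.6 on the left of UH, C = H + 11.6·(-0.85264, 0.52250) = (35.827, -1.1963). Then |AC| = |C − A| = 35.847.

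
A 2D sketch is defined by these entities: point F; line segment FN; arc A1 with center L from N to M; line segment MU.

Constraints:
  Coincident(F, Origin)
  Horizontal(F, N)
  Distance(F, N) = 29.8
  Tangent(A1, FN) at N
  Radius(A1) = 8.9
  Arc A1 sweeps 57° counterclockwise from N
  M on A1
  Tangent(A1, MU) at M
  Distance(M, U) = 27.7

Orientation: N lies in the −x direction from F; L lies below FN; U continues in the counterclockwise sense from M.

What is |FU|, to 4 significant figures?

59.03

F is at the origin; F and N share the same y with |FN| = 29.8 and N on the −x side, so N = (-29.80, 0.000). Since A1 is tangent to FN there, LN ⟂ FN, so L = N + (0, -8.9) = (-29.80, -8.900). On A1, N sits at bearing 90° from L; a 57° counterclockwise sweep puts M at bearing 147°, so M = L + 8.9·(cos 147°, sin 147°) = (-37.26, -4.053). Tangency of A1 to MU means the radius LM is perpendicular to MU, so MU runs along (−sin 147°, cos 147°); with |MU| = 27.7, U = (-52.35, -27.28). Then |FU| = |U − F| = 59.03.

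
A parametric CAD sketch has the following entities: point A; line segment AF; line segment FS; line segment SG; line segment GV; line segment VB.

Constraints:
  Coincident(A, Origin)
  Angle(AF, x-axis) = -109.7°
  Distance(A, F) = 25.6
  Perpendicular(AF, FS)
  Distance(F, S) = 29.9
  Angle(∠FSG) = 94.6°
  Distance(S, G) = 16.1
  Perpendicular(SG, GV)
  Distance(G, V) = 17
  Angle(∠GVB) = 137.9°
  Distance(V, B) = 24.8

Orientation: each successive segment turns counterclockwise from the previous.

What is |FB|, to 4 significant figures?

5.902

A is at the origin; AF runs at -109.7° with length 25.6, so F = (-8.630, -24.10). The perpendicularity gives FS at right angles to AF, so FS runs at -19.70°; with |FS| = 29.9, S = (19.52, -34.18). ∠FSG = 94.6° gives SG at 65.70° from the x-axis; with |SG| = 16.1, G = (26.15, -19.51). SG is perpendicular to GV, so GV runs at 155.7°; with |GV| = 17.0, V = (10.65, -12.51). ∠GVB = 137.9° gives VB at -162.2° from the x-axis; with |VB| = 24.8, B = (-12.96, -20.09). Then |FB| = |B − F| = 5.902.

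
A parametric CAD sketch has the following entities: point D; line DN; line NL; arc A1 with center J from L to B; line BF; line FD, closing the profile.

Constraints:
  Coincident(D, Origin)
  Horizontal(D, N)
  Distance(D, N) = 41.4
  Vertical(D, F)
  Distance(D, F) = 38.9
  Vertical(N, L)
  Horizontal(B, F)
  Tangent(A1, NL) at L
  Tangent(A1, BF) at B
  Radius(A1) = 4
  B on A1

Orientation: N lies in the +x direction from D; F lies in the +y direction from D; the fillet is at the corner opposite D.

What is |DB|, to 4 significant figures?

53.96

D is at the origin; DN is horizontal with |DN| = 41.4 and N on the +x side, so N = (41.40, 0.000). D and F share the same x with |DF| = 38.9 and F on the +y side, so F = (0.000, 38.90). The virtual corner opposite D is at (41.40, 38.90). Tangency of A1 to NL means the radius JL is perpendicular to NL and since A1 is tangent to BF there, JB ⟂ BF, with radius 4.0, so the center J sits 4.0 in from both sides at J = (37.40, 34.90). That places the tangent points at L = (41.40, 34.90) on NL and B = (37.40, 38.90) on BF. Then |DB| = |B − D| = 53.96.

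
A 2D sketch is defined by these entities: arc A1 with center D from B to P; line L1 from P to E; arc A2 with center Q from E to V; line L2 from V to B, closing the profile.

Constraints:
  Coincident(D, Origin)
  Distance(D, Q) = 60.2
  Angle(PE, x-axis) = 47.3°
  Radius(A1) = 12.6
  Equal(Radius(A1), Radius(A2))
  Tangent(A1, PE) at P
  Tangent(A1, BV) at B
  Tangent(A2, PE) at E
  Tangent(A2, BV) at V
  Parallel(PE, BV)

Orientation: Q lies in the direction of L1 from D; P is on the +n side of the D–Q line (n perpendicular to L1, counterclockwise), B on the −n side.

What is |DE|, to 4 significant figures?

61.50

The slot axis is L1's direction at 47.3°, so u = (cos 47.3°, sin 47.3°) = (0.6782, 0.7349) and n = (−sin 47.3°, cos 47.3°) = (-0.7349, 0.6782). D is at the origin and Q lies 60.2 along u from D, so Q = 60.2·u = (40.83, 44.24). Tangency of A1 to both parallel lines with radius 12.6 puts P and B at D ± 12.6·n: P = (-9.260, 8.545), B = (9.260, -8.545). Equal radii place E and V the same way about Q: E = Q + 12.6·n = (31.57, 52.79), V = Q − 12.6·n = (50.09, 35.70). Then |DE| = |E − D| = 61.50.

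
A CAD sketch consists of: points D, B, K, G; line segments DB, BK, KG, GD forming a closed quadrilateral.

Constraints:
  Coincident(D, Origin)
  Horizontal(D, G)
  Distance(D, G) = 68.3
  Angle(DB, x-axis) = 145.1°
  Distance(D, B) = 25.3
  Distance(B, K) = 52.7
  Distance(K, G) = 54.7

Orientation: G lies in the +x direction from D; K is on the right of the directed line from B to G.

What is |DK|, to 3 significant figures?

27.9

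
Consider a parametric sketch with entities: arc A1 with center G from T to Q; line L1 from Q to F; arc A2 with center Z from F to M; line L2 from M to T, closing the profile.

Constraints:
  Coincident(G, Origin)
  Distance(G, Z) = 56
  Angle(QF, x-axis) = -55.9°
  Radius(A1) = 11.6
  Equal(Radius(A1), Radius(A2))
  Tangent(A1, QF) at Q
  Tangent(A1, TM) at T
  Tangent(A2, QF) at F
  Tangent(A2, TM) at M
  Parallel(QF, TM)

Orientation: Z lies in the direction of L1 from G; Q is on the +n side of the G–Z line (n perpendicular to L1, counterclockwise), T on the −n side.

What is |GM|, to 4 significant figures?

57.19

The slot axis is L1's direction at -55.9°, so u = (cos -55.9°, sin -55.9°) = (0.5606, -0.8281) and n = (−sin -55.9°, cos -55.9°) = (0.8281, 0.5606). G is at the origin and Z lies 56.0 along u from G, so Z = 56.0·u = (31.40, -46.37). Tangency of A1 to both parallel lines with radius 11.6 puts Q and T at G ± 11.6·n: Q = (9.605, 6.503), T = (-9.605, -6.503). Equal radii place F and M the same way about Z: F = Z + 11.6·n = (41.00, -39.87), M = Z − 11.6·n = (21.79, -52.87). Then |GM| = |M − G| = 57.19.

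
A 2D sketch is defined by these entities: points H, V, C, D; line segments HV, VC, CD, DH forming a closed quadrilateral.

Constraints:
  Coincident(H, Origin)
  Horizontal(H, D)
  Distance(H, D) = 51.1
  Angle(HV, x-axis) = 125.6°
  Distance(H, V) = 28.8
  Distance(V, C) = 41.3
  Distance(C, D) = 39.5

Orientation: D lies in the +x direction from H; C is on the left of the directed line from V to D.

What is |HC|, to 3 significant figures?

37.7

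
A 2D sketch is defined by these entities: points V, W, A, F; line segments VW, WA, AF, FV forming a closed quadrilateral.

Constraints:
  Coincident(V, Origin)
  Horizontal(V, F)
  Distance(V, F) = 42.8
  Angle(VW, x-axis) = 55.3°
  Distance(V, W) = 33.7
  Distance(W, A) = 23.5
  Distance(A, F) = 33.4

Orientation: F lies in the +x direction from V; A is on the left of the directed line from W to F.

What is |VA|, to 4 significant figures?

53.65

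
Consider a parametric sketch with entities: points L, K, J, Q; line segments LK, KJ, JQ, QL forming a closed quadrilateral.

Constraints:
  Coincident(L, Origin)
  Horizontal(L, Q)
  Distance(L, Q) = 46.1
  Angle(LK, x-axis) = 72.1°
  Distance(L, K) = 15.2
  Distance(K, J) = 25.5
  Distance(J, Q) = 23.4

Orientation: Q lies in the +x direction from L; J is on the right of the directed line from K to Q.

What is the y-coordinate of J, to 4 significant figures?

-3.329

Checks: |KJ| = 25.50 ✓; |JQ| = 23.40 ✓.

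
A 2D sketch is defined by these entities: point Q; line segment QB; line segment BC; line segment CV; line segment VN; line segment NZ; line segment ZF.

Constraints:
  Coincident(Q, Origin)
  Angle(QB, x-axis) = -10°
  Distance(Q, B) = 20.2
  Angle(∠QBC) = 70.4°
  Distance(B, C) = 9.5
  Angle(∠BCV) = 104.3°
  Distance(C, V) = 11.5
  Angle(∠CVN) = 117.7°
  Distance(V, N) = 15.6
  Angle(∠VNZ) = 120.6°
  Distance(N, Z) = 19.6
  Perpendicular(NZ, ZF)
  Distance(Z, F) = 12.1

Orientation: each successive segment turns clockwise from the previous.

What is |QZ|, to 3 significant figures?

25.0

Q is at the origin; QB runs at -10.0° with length 20.2, so B = (19.9, -3.51). ∠QBC = 70.4° gives BC at -120° from the x-axis; with |BC| = 9.5, C = (15.2, -11.8). ∠BCV = 104.3° gives CV at 165° from the x-axis; with |CV| = 11.5, V = (4.11, -8.73). ∠CVN = 117.7° gives VN at 102° from the x-axis; with |VN| = 15.6, N = (0.758, 6.50). ∠VNZ = 120.6° gives NZ at 43.0° from the x-axis; with |NZ| = 19.6, Z = (15.1, 19.9). Then |QZ| = |Z − Q| = 25.0.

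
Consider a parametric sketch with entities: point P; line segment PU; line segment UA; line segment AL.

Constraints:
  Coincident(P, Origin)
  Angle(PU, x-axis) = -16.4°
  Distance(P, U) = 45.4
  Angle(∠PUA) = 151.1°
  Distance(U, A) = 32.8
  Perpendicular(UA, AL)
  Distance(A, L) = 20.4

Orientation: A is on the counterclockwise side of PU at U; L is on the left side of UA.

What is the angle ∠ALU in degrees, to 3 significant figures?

58.1°

∠PUA = 151.1°, so UA runs at -16.4° + (180° − 151.1°) = 12.5° from the x-axis; with |UA| = 32.8, A = U + 32.8·(cos 12.5°, sin 12.5°) = (75.6, -5.72). UA is perpendicular to AL; with |AL| = 20.4 on the left of UA, L = A + 20.4·(-0.216, 0.976) = (71.2, 14.2). Then cos ∠ALU = LA·LU / (|LA||LU|), giving 58.1°.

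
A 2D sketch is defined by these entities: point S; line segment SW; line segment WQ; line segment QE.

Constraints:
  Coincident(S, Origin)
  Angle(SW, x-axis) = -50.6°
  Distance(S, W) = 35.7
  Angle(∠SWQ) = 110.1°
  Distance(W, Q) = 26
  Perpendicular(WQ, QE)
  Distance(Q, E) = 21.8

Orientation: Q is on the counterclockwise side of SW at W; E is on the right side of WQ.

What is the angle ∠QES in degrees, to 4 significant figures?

34.67°

∠SWQ = 110.1°, so WQ runs at -50.6° + (180° − 110.1°) = 19.30° from the x-axis; with |WQ| = 26.0, Q = W + 26.0·(cos 19.30°, sin 19.30°) = (47.20, -18.99). WQ ⟂ QE; with |QE| = 21.8 on the right of WQ, E = Q + 21.8·(0.3305, -0.9438) = (54.40, -39.57). Then cos ∠QES = EQ·ES / (|EQ||ES|), giving 34.67°.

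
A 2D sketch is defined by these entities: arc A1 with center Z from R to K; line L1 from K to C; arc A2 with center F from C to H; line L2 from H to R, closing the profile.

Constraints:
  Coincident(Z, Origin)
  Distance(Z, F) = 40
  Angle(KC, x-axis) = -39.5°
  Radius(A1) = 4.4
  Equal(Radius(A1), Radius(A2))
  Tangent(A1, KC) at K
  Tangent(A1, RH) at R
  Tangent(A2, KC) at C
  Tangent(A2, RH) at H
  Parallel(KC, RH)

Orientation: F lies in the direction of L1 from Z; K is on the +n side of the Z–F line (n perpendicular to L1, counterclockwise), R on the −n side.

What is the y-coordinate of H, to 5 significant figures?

-28.838

Tangency of A1 to both parallel lines with radius 4.4 puts K and R at Z ± 4.4·n: K = (2.7987, 3.3951), R = (-2.7987, -3.3951). Equal radii place C and H the same way about F: C = F + 4.4·n = (33.664, -22.048), H = F − 4.4·n = (28.066, -28.838). So H.y = -28.838.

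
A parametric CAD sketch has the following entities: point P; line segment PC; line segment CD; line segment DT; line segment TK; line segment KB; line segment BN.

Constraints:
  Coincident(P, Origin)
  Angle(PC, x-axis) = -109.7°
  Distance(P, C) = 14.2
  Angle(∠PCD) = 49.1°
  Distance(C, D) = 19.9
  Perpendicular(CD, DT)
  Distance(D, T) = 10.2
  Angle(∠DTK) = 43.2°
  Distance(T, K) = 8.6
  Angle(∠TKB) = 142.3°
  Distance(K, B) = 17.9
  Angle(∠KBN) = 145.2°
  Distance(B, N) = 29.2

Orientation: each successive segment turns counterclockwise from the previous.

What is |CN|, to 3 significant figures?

47.5

P is at the origin; PC runs at -109.7° with length 14.2, so C = (-4.79, -13.4). ∠PCD = 49.1° gives CD at 21.2° from the x-axis; with |CD| = 19.9, D = (13.8, -6.17). CD is perpendicular to DT, so DT runs at 111°; with |DT| = 10.2, T = (10.1, 3.34). ∠DTK = 43.2° gives TK at -112° from the x-axis; with |TK| = 8.6, K = (6.86, -4.64). ∠TKB = 142.3° gives KB at -74.3° from the x-axis; with |KB| = 17.9, B = (11.7, -21.9). ∠KBN = 145.2° gives BN at -39.5° from the x-axis; with |BN| = 29.2, N = (34.2, -40.4). Then |CN| = |N − C| = 47.5.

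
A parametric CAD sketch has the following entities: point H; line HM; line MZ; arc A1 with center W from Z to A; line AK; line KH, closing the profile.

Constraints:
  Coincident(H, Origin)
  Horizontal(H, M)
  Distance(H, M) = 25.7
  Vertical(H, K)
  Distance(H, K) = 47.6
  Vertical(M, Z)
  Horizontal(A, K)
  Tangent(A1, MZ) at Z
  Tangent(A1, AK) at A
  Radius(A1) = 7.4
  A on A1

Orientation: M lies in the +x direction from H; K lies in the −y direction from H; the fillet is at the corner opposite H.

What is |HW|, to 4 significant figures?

44.17

H is at the origin; H and M share the same y with |HM| = 25.7 and M on the +x side, so M = (25.70, 0.000). HK is vertical with |HK| = 47.6 and K on the −y side, so K = (0.000, -47.60). The virtual corner opposite H is at (25.70, -47.60). Tangency of A1 to MZ means the radius WZ is perpendicular to MZ and A1 meets AK tangentially, so WA is at right angles to AK, with radius 7.4, so the center W sits 7.4 in from both sides at W = (18.30, -40.20). Then |HW| = |W − H| = 44.17.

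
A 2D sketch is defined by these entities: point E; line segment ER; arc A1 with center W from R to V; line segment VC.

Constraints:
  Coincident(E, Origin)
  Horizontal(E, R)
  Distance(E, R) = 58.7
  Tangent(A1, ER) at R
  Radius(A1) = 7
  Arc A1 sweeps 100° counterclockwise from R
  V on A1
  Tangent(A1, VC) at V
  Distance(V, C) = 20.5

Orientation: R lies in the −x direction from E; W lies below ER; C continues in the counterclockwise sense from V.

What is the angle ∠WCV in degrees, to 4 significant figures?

18.85°

E is at the origin; E and R share the same y with |ER| = 58.7 and R on the −x side, so R = (-58.70, 0.000). The tangent condition forces WR to be normal to ER, so W = R + (0, -7) = (-58.70, -7.000). On A1, R sits at bearing 90° from W; a 100° counterclockwise sweep puts V at bearing 190°, so V = W + 7.0·(cos 190°, sin 190°) = (-65.59, -8.216). Tangency of A1 to VC means the radius WV is perpendicular to VC, so VC runs along (−sin 190°, cos 190°); with |VC| = 20.5, C = (-62.03, -28.40). Then cos ∠WCV = CW·CV / (|CW||CV|), giving 18.85°.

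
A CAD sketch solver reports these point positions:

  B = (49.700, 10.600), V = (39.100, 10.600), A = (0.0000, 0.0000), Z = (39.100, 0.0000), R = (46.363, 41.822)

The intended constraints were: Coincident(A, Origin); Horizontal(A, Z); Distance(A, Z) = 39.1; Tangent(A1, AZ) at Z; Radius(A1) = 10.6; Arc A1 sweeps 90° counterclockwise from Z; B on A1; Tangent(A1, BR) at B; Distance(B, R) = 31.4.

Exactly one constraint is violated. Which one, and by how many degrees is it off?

Tangent(A1, BR) at B — off by 6.10°.

A = (0.00, 0.00) ✓; A.y = 0.00, Z.y = 0.00 ✓; |AZ| = 39.10 ✓; ∠(VZ, ZA) = 90.00° ✓; |VZ| = 10.60 ✓; bearing(V→B) − bearing(V→Z) = 90.00° ✓; |VB| = 10.60 ✓; ∠(VB, BR) = 83.90° ✗; |BR| = 31.40 ✓.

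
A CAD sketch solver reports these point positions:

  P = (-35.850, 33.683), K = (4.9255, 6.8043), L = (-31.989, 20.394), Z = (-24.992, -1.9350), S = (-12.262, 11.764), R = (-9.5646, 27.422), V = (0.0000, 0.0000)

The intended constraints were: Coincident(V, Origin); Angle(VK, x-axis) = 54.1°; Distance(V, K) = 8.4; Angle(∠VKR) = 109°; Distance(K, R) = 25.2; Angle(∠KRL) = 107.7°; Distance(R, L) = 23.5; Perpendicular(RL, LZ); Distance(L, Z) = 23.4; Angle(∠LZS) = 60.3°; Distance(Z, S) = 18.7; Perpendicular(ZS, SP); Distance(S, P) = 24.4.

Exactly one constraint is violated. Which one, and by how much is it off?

Distance(S, P) = 24.4 — off by 7.80.

V = (0.00, 0.00) ✓; VK at 54.10° ✓; |VK| = 8.400 ✓; ∠VKR = 109.0° ✓; |KR| = 25.20 ✓; ∠KRL = 107.7° ✓; |RL| = 23.50 ✓; ∠(RL, LZ) = 90.00° ✓; |LZ| = 23.40 ✓; ∠LZS = 60.30° ✓; |ZS| = 18.70 ✓; ∠(ZS, SP) = 90.00° ✓; |SP| = 32.20 ✗.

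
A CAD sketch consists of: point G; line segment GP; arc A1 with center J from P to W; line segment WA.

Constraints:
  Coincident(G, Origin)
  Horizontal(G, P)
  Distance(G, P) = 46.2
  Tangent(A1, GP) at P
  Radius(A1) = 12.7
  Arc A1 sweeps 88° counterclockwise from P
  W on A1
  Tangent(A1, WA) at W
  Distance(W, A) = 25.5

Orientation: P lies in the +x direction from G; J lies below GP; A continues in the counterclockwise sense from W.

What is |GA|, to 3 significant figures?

49.9

G is at the origin; GP is horizontal with |GP| = 46.2 and P on the +x side, so P = (46.2, 0.00). Tangency of A1 to GP means the radius JP is perpendicular to GP, so J = P + (0, -12.7) = (46.2, -12.7). On A1, P sits at bearing 90° from J; an 88° counterclockwise sweep puts W at bearing 178°, so W = J + 12.7·(cos 178°, sin 178°) = (33.5, -12.3). Since A1 is tangent to WA there, JW ⟂ WA, so WA runs along (−sin 178°, cos 178°); with |WA| = 25.5, A = (32.6, -37.7). Then |GA| = |A − G| = 49.9.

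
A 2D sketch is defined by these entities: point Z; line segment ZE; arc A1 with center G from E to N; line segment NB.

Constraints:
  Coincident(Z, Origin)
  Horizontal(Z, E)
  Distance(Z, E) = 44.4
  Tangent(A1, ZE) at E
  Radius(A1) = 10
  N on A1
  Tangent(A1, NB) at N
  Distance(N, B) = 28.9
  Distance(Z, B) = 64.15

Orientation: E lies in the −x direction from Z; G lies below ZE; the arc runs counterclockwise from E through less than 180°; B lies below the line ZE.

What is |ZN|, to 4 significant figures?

55.49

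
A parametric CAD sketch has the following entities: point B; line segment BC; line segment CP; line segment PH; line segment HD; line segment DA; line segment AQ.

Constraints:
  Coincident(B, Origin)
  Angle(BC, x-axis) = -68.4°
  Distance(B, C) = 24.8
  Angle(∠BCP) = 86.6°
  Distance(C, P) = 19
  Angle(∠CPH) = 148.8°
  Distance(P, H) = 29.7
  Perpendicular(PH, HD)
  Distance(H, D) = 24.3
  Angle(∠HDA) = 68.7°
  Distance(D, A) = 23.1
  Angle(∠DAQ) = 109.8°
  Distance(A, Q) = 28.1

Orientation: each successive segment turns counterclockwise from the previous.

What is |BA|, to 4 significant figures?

17.69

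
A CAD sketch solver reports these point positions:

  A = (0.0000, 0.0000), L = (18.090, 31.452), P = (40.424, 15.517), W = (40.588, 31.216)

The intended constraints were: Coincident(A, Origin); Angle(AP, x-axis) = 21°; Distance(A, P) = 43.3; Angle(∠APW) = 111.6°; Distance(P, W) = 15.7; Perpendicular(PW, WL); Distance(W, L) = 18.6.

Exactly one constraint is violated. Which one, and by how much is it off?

Distance(W, L) = 18.6 — off by 3.90.

A = (0.00, 0.00) ✓; AP at 21.00° ✓; |AP| = 43.30 ✓; ∠APW = 111.6° ✓; |PW| = 15.70 ✓; ∠(PW, WL) = 90.00° ✓; |WL| = 22.50 ✗.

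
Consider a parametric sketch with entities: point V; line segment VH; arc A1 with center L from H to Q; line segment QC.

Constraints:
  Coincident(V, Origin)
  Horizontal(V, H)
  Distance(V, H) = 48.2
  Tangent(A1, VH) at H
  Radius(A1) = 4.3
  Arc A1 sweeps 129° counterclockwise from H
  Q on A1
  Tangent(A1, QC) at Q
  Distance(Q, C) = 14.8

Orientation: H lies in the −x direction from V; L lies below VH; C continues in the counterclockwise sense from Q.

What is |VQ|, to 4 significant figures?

52.02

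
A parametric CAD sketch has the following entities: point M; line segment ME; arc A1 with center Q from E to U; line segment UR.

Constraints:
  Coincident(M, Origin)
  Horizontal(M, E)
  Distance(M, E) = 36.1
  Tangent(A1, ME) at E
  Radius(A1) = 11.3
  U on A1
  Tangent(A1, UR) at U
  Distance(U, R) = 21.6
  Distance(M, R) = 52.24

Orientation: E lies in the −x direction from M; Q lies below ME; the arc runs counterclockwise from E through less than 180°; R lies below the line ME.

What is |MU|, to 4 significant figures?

49.09

Checks: |QE| = 11.30 ✓; |QU| = 11.30 ✓; ∠(QU, UR) = 90.00° ✓; |UR| = 21.60 ✓; |MR| = 52.24 ✓.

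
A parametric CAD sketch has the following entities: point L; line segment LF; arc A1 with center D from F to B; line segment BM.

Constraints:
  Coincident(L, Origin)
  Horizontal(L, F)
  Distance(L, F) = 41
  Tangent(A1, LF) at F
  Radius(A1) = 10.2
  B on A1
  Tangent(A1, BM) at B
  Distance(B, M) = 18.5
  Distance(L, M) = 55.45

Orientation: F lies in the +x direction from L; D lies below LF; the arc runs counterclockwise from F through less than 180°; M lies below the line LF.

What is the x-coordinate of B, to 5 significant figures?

33.552

Checks: |DB| = 10.20 ✓; ∠(DB, BM) = 90.00° ✓; |BM| = 18.50 ✓; |LM| = 55.45 ✓.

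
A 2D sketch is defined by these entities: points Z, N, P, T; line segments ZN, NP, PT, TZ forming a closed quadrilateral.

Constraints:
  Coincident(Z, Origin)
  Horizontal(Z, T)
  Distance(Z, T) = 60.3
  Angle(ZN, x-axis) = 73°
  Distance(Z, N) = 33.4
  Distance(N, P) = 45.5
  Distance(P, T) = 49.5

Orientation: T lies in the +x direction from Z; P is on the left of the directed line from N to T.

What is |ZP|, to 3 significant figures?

71.3

Z is at the origin; ZT is horizontal with |ZT| = 60.3 and T in +x, so T = (60.3, 0). ZN runs at 73.0° with |ZN| = 33.4, so N = (9.77, 31.9). P is determined by |NP| = 45.5 and |PT| = 49.5 together: it lies at the intersection of circle(N, 45.5) and circle(T, 49.5). With |NT| = 59.8, the foot of the radical line on NT is 26.7 from N and the perpendicular offset is √(45.5² − 26.7²) = 36.8. Taking the left-of-NT solution: P = (52.0, 48.8).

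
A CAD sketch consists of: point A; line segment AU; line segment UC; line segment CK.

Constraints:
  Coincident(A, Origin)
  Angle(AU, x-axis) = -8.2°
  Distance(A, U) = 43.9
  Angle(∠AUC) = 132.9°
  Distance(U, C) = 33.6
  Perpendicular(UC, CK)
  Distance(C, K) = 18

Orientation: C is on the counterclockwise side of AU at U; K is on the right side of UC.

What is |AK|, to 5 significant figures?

80.908

∠AUC = 132.9°, so UC runs at -8.2° + (180° − 132.9°) = 38.900° from the x-axis; with |UC| = 33.6, C = U + 33.6·(cos 38.900°, sin 38.900°) = (69.600, 14.838). UC is perpendicular to CK; with |CK| = 18.0 on the right of UC, K = C + 18.0·(0.62796, -0.77824) = (80.903, 0.82977). Then |AK| = |K − A| = 80.908.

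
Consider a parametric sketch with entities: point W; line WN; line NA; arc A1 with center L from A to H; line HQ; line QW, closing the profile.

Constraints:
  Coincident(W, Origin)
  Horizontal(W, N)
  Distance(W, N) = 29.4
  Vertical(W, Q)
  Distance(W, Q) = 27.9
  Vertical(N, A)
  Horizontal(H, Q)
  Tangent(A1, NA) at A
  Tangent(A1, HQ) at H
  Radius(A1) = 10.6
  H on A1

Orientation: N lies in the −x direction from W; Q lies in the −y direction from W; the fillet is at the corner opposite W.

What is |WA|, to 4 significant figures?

34.11

W is at the origin; WN is horizontal with |WN| = 29.4 and N on the −x side, so N = (-29.40, 0.000). WQ is vertical with |WQ| = 27.9 and Q on the −y side, so Q = (0.000, -27.90). The virtual corner opposite W is at (-29.40, -27.90). Since A1 is tangent to NA there, LA ⟂ NA and the tangent condition forces LH to be normal to HQ, with radius 10.6, so the center L sits 10.6 in from both sides at L = (-18.80, -17.30). That places the tangent points at A = (-29.40, -17.30) on NA and H = (-18.80, -27.90) on HQ. Then |WA| = |A − W| = 34.11.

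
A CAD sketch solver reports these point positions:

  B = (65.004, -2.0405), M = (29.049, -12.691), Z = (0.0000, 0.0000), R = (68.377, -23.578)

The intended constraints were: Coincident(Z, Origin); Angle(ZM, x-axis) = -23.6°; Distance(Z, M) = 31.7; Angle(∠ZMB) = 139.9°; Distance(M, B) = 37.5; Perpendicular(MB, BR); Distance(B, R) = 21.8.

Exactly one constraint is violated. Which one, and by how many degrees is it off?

Perpendicular(MB, BR) — off by 7.60°.

Z = (0.00, 0.00) ✓; ZM at -23.60° ✓; |ZM| = 31.70 ✓; ∠ZMB = 139.9° ✓; |MB| = 37.50 ✓; ∠(MB, BR) = 97.60° ✗; |BR| = 21.80 ✓.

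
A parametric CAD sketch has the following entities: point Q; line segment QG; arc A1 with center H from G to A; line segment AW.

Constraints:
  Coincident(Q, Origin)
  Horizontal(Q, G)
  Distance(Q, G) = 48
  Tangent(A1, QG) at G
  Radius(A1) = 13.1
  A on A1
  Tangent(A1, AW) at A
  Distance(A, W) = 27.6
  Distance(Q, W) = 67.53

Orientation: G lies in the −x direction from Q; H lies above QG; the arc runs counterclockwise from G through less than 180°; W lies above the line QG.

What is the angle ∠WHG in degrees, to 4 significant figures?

173.0°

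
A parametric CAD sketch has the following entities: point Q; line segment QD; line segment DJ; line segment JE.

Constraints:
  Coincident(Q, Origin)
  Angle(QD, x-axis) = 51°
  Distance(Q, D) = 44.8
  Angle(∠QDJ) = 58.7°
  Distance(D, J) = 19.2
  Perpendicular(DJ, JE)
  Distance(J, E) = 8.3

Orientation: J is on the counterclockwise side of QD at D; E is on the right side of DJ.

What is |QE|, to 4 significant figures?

46.76

∠QDJ = 58.7°, so DJ runs at 51.0° + (180° − 58.7°) = 172.3° from the x-axis; with |DJ| = 19.2, J = D + 19.2·(cos 172.3°, sin 172.3°) = (9.167, 37.39). DJ is perpendicular to JE; with |JE| = 8.3 on the right of DJ, E = J + 8.3·(0.1340, 0.9910) = (10.28, 45.61). Then |QE| = |E − Q| = 46.76.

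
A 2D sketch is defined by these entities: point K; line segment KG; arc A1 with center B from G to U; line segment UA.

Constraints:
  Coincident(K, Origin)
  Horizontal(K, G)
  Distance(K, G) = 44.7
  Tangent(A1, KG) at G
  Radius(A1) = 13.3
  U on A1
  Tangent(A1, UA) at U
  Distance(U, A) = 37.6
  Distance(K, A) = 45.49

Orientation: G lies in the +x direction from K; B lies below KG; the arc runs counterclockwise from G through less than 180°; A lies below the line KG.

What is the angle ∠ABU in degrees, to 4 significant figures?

70.52°

K is at the origin; KG is horizontal with |KG| = 44.7 and G on the +x side, so G = (44.70, 0.000). Since A1 is tangent to KG there, BG ⟂ KG, so B = G + (0, -13.3) = (44.70, -13.30). Since BU ⟂ UA (tangency), |BA| = √(13.3² + 37.6²) = 39.88 regardless of where U sits on A1. So A lies on both circle(K, 45.49) and circle(B, 39.88); the below-KG intersection is A = (17.15, -42.13). U is the foot of the tangent from A: U = (32.57, -7.844).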